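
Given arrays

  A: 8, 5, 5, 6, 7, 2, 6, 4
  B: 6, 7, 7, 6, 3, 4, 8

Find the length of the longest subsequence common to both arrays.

4

Let dp[i][j] be the LCS length of the first i values of A and the first j values of B. dp[i][j] = dp[i-1][j-1]+1 when the i-th and j-th values match, else max(dp[i-1][j], dp[i][j-1]).
    ·  6  7  7  6  3  4  8
 ·  0  0  0  0  0  0  0  0
 8  0  0  0  0  0  0  0  1
 5  0  0  0  0  0  0  0  1
 5  0  0  0  0  0  0  0  1
 6  0  1  1  1  1  1  1  1
 7  0  1  2  2  2  2  2  2
 2  0  1  2  2  2  2  2  2
 6  0  1  2  2  3  3  3  3
 4  0  1  2  2  3  3  4  4
dp[8][7] = 4. One LCS (by backtracking along matches): 6, 7, 6, 4.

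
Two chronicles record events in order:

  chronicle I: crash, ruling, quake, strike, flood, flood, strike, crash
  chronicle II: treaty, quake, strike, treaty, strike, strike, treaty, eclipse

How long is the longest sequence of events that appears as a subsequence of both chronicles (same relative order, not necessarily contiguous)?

Pick quake (chronicle I #3, chronicle II #2); then strike (chronicle I #4, chronicle II #5); then strike (chronicle I #7, chronicle II #6); all 3 events appear in both, in order. Since dp[8][8] = 3, nothing longer is possible.

3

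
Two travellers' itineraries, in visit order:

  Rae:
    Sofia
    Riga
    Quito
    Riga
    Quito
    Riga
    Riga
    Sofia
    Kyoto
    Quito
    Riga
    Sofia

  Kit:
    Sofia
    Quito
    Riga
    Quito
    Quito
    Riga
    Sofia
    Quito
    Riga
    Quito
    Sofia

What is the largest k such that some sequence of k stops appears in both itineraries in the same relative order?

Match Sofia at Rae[1]=Kit[1] → Riga at Rae[2]=Kit[3] → Quito at Rae[3]=Kit[4] → Quito at Rae[5]=Kit[5] → Riga at Rae[7]=Kit[6] → Sofia at Rae[8]=Kit[7] → Quito at Rae[10]=Kit[8] → Riga at Rae[11]=Kit[9] → Sofia at Rae[12]=Kit[11] — 9 stops in the same relative order in both. dp[12][11] = 9 confirms this is the maximum.

9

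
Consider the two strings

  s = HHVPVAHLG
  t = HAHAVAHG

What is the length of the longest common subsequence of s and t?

6

One common subsequence of length 6: H at s[1]=t[1]; then H at s[2]=t[3]; then V at s[5]=t[5]; then A at s[6]=t[6]; then H at s[7]=t[7]; then G at s[9]=t[8]. Since dp[9][8] = 6, nothing longer is possible.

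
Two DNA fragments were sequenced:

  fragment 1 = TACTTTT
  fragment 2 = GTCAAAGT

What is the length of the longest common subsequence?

3

Let dp[i][j] be the LCS length of the first i bases of fragment 1 and the first j bases of fragment 2. dp[i][j] = dp[i-1][j-1]+1 when the i-th and j-th bases match, else max(dp[i-1][j], dp[i][j-1]).
    ·  G  T  C  A  A  A  G  T
 ·  0  0  0  0  0  0  0  0  0
 T  0  0  1  1  1  1  1  1  1
 A  0  0  1  1  2  2  2  2  2
 C  0  0  1  2  2  2  2  2  2
 T  0  0  1  2  2  2  2  2  3
 T  0  0  1  2  2  2  2  2  3
 T  0  0  1  2  2  2  2  2  3
 T  0  0  1  2  2  2  2  2  3
dp[7][8] = 3. One LCS (by backtracking along matches): TAT.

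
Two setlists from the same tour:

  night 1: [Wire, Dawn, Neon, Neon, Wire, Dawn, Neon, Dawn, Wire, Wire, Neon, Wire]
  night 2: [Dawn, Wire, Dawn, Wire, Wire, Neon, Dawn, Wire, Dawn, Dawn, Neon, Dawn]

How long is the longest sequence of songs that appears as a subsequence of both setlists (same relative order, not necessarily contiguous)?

7

Match Wire at night 1[1]=night 2[2], then Dawn at night 1[2]=night 2[3], then Neon at night 1[3]=night 2[6], then Wire at night 1[5]=night 2[8], then Dawn at night 1[6]=night 2[10], then Neon at night 1[7]=night 2[11], then Dawn at night 1[8]=night 2[12] — 7 songs in the same relative order in both. The LCS DP gives dp[12][12] = 7, so this is optimal.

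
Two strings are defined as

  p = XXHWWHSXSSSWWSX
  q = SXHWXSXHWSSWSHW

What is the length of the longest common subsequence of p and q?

9

Pick X [2,2], then H [3,3], then W [4,4], then S [7,6], then X [8,7], then S [9,10], then S [10,11], then S [11,13], then W [13,15]; all 9 characters appear in both, in order. Since dp[15][15] = 9, nothing longer is possible.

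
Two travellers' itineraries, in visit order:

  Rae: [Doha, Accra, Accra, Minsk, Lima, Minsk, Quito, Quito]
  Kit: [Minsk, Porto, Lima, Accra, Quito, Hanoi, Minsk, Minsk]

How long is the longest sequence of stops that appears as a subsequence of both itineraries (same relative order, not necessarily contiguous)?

One common subsequence of length 3: Accra at Rae[2]=Kit[4] → Minsk at Rae[4]=Kit[7] → Minsk at Rae[6]=Kit[8]. The LCS DP gives dp[8][8] = 3, so this is optimal.

3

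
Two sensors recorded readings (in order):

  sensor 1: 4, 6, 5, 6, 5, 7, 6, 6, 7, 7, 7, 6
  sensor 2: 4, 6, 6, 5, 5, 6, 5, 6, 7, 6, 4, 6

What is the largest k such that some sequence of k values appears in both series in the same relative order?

Let dp[i][j] be the LCS length of the first i values of sensor 1 and the first j values of sensor 2. dp[i][j] = dp[i-1][j-1]+1 when the i-th and j-th values match, else max(dp[i-1][j], dp[i][j-1]).
    ·  4  6  6  5  5  6  5  6  7  6  4  6
 ·  0  0  0  0  0  0  0  0  0  0  0  0  0
 4  0  1  1  1  1  1  1  1  1  1  1  1  1
 6  0  1  2  2  2  2  2  2  2  2  2  2  2
 5  0  1  2  2  3  3  3  3  3  3  3  3  3
 6  0  1  2  3  3  3  4  4  4  4  4  4  4
 5  0  1  2  3  4  4  4  5  5  5  5  5  5
 7  0  1  2  3  4  4  4  5  5  6  6  6  6
 6  0  1  2  3  4  4  5  5  6  6  7  7  7
 6  0  1  2  3  4  4  5  5  6  6  7  7  8
 7  0  1  2  3  4  4  5  5  6  7  7  7  8
 7  0  1  2  3  4  4  5  5  6  7  7  7  8
 7  0  1  2  3  4  4  5  5  6  7  7  7  8
 6  0  1  2  3  4  4  5  5  6  7  8  8  8
dp[12][12] = 8. One LCS (by backtracking along matches): 4, 6, 5, 6, 5, 7, 6, 6.

8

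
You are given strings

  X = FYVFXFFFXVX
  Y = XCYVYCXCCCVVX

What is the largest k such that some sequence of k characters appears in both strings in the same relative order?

5

Let dp[i][j] be the LCS length of the first i characters of X and the first j characters of Y. dp[i][j] = dp[i-1][j-1]+1 when the i-th and j-th characters match, else max(dp[i-1][j], dp[i][j-1]).
    ·  X  C  Y  V  Y  C  X  C  C  C  V  V  X
 ·  0  0  0  0  0  0  0  0  0  0  0  0  0  0
 F  0  0  0  0  0  0  0  0  0  0  0  0  0  0
 Y  0  0  0  1  1  1  1  1  1  1  1  1  1  1
 V  0  0  0  1  2  2  2  2  2  2  2  2  2  2
 F  0  0  0  1  2  2  2  2  2  2  2  2  2  2
 X  0  1  1  1  2  2  2  3  3  3  3  3  3  3
 F  0  1  1  1  2  2  2  3  3  3  3  3  3  3
 F  0  1  1  1  2  2  2  3  3  3  3  3  3  3
 F  0  1  1  1  2  2  2  3  3  3  3  3  3  3
 X  0  1  1  1  2  2  2  3  3  3  3  3  3  4
 V  0  1  1  1  2  2  2  3  3  3  3  4  4  4
 X  0  1  1  1  2  2  2  3  3  3  3  4  4  5
dp[11][13] = 5. One LCS (by backtracking along matches): YVXVX.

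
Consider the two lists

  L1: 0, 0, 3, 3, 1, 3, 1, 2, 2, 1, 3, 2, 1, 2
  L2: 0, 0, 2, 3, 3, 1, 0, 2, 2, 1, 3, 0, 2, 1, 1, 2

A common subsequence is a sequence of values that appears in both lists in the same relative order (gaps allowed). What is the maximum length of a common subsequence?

12

Taking 0 at L1[1]=L2[1] → 0 at L1[2]=L2[2] → 3 at L1[3]=L2[4] → 3 at L1[4]=L2[5] → 1 at L1[5]=L2[6] → 2 at L1[8]=L2[8] → 2 at L1[9]=L2[9] → 1 at L1[10]=L2[10] → 3 at L1[11]=L2[11] → 2 at L1[12]=L2[13] → 1 at L1[13]=L2[15] → 2 at L1[14]=L2[16] gives a common subsequence of length 12, and the DP table's final entry dp[14][16] is also 12, so no common subsequence is longer.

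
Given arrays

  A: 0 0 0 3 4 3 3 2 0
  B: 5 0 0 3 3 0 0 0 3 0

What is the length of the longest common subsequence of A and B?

6

One common subsequence of length 6: 0 at A[2]=B[2]; then 0 at A[3]=B[3]; then 3 at A[4]=B[4]; then 3 at A[6]=B[5]; then 3 at A[7]=B[9]; then 0 at A[9]=B[10], and the DP table's final entry dp[9][10] is also 6, so no common subsequence is longer.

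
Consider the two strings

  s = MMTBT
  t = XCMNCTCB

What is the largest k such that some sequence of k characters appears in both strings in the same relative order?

3

Pick M (s #1, t #3), T (s #3, t #6), B (s #4, t #8); all 3 characters appear in both, in order. Since dp[5][8] = 3, nothing longer is possible.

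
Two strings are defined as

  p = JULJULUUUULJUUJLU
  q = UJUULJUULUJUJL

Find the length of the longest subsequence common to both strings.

11

One common subsequence of length 11: J [1,2] → U [2,4] → L [3,5] → J [4,6] → U [5,8] → L [6,9] → U [10,10] → J [12,11] → U [14,12] → J [15,13] → L [16,14]. Since dp[17][14] = 11, nothing longer is possible.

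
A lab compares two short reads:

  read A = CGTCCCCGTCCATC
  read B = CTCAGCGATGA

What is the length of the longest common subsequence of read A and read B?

One common subsequence of length 7: C (read A #1, read B #1), T (read A #3, read B #2), C (read A #4, read B #3), C (read A #7, read B #6), G (read A #8, read B #7), T (read A #9, read B #9), A (read A #12, read B #11). dp[14][11] = 7 confirms this is the maximum.

7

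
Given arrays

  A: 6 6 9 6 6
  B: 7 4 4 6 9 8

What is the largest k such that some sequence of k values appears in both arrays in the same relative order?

Pick 6 at A[2]=B[4]; then 9 at A[3]=B[5]; all 2 values appear in both, in order. dp[5][6] = 2 confirms this is the maximum.

2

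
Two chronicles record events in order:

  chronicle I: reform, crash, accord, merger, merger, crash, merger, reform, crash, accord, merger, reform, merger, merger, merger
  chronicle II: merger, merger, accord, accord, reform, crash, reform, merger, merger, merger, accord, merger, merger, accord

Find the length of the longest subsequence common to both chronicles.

8

Pick reform [1,5]; then crash [2,6]; then merger [4,8]; then merger [5,9]; then merger [7,10]; then accord [10,11]; then merger [11,12]; then merger [13,13]; all 8 events appear in both, in order. Since dp[15][14] = 8, nothing longer is possible.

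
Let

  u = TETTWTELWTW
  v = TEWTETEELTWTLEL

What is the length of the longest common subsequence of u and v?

Pick T at u[1]=v[4] → E at u[2]=v[5] → T at u[3]=v[6] → T at u[4]=v[10] → W at u[5]=v[11] → T at u[6]=v[12] → E at u[7]=v[14] → L at u[8]=v[15]; all 8 characters appear in both, in order. Since dp[11][15] = 8, nothing longer is possible.

8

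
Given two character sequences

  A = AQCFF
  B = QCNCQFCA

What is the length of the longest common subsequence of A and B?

One common subsequence of length 3: Q (A #2, B #1), C (A #3, B #4), F (A #4, B #6). Since dp[5][8] = 3, nothing longer is possible.

3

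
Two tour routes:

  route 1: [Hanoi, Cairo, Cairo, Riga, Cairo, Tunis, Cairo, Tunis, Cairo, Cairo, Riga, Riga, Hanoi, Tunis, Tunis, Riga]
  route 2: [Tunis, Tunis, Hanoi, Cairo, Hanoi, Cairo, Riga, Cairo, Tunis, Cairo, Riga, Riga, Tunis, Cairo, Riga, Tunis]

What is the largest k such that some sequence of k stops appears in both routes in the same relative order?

11

Match Hanoi [1,3], then Cairo [2,4], then Cairo [3,6], then Riga [4,7], then Cairo [5,8], then Tunis [6,9], then Cairo [7,10], then Tunis [8,13], then Cairo [10,14], then Riga [12,15], then Tunis [15,16] — 11 stops in the same relative order in both, and the DP table's final entry dp[16][16] is also 11, so no common subsequence is longer.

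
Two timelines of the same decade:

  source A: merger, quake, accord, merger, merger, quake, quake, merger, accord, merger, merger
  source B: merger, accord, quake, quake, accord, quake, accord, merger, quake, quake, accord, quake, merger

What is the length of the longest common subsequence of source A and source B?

8

One common subsequence of length 8: merger (source A #1, source B #1); then quake (source A #2, source B #6); then accord (source A #3, source B #7); then merger (source A #5, source B #8); then quake (source A #6, source B #9); then quake (source A #7, source B #10); then accord (source A #9, source B #11); then merger (source A #11, source B #13). Since dp[11][13] = 8, nothing longer is possible.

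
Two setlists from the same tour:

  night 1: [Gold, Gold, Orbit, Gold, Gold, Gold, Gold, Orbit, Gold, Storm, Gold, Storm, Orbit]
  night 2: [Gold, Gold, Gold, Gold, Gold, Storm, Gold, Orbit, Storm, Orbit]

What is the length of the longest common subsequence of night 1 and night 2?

Taking Gold (night 1 #1, night 2 #1); then Gold (night 1 #2, night 2 #2); then Gold (night 1 #4, night 2 #3); then Gold (night 1 #5, night 2 #4); then Gold (night 1 #6, night 2 #5); then Gold (night 1 #7, night 2 #7); then Orbit (night 1 #8, night 2 #8); then Storm (night 1 #12, night 2 #9); then Orbit (night 1 #13, night 2 #10) gives a common subsequence of length 9, and the DP table's final entry dp[13][10] is also 9, so no common subsequence is longer.

9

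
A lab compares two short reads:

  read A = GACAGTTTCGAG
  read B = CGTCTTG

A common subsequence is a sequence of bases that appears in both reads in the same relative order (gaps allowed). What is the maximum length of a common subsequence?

Let dp[i][j] be the LCS length of the first i bases of read A and the first j bases of read B. dp[i][j] = dp[i-1][j-1]+1 when the i-th and j-th bases match, else max(dp[i-1][j], dp[i][j-1]).
    ·  C  G  T  C  T  T  G
 ·  0  0  0  0  0  0  0  0
 G  0  0  1  1  1  1  1  1
 A  0  0  1  1  1  1  1  1
 C  0  1  1  1  2  2  2  2
 A  0  1  1  1  2  2  2  2
 G  0  1  2  2  2  2  2  3
 T  0  1  2  3  3  3  3  3
 T  0  1  2  3  3  4  4  4
 T  0  1  2  3  3  4  5  5
 C  0  1  2  3  4  4  5  5
 G  0  1  2  3  4  4  5  6
 A  0  1  2  3  4  4  5  6
 G  0  1  2  3  4  4  5  6
dp[12][7] = 6. One LCS (by backtracking along matches): CGTTTG.

6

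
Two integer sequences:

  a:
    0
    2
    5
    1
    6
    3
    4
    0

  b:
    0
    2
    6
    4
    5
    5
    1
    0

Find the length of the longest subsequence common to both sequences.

5

Let dp[i][j] be the LCS length of the first i values of a and the first j values of b. dp[i][j] = dp[i-1][j-1]+1 when the i-th and j-th values match, else max(dp[i-1][j], dp[i][j-1]).
    ·  0  2  6  4  5  5  1  0
 ·  0  0  0  0  0  0  0  0  0
 0  0  1  1  1  1  1  1  1  1
 2  0  1  2  2  2  2  2  2  2
 5  0  1  2  2  2  3  3  3  3
 1  0  1  2  2  2  3  3  4  4
 6  0  1  2  3  3  3  3  4  4
 3  0  1  2  3  3  3  3  4  4
 4  0  1  2  3  4  4  4  4  4
 0  0  1  2  3  4  4  4  4  5
dp[8][8] = 5. One LCS (by backtracking along matches): 0, 2, 5, 1, 0.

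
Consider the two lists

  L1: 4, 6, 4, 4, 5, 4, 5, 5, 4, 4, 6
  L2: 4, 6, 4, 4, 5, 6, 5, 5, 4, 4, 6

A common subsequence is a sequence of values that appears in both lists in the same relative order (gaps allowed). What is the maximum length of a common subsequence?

10

Taking 4 [1,1], 6 [2,2], 4 [3,3], 4 [4,4], 5 [5,5], 5 [7,7], 5 [8,8], 4 [9,9], 4 [10,10], 6 [11,11] gives a common subsequence of length 10. Since dp[11][11] = 10, nothing longer is possible.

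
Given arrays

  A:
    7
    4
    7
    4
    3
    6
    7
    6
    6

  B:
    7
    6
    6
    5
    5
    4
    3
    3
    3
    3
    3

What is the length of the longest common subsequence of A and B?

3

Let dp[i][j] be the LCS length of the first i values of A and the first j values of B. dp[i][j] = dp[i-1][j-1]+1 when the i-th and j-th values match, else max(dp[i-1][j], dp[i][j-1]).
    ·  7  6  6  5  5  4  3  3  3  3  3
 ·  0  0  0  0  0  0  0  0  0  0  0  0
 7  0  1  1  1  1  1  1  1  1  1  1  1
 4  0  1  1  1  1  1  2  2  2  2  2  2
 7  0  1  1  1  1  1  2  2  2  2  2  2
 4  0  1  1  1  1  1  2  2  2  2  2  2
 3  0  1  1  1  1  1  2  3  3  3  3  3
 6  0  1  2  2  2  2  2  3  3  3  3  3
 7  0  1  2  2  2  2  2  3  3  3  3  3
 6  0  1  2  3  3  3  3  3  3  3  3  3
 6  0  1  2  3  3  3  3  3  3  3  3  3
dp[9][11] = 3. One LCS (by backtracking along matches): 7, 4, 3.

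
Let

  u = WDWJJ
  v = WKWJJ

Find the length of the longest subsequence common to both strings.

Pick W [1,1] → W [3,3] → J [4,4] → J [5,5]; all 4 characters appear in both, in order. dp[5][5] = 4 confirms this is the maximum.

4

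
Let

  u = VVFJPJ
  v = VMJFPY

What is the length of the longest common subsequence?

3

Match V (u #1, v #1) → F (u #3, v #4) → P (u #5, v #5) — 3 characters in the same relative order in both. dp[6][6] = 3 confirms this is the maximum.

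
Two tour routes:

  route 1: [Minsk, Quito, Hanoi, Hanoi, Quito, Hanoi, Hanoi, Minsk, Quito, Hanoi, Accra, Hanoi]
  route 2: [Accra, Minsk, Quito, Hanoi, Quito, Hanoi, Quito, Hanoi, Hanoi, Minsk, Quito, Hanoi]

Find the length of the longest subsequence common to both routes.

10

Taking Minsk (route 1 #1, route 2 #2); then Quito (route 1 #2, route 2 #3); then Hanoi (route 1 #3, route 2 #4); then Hanoi (route 1 #4, route 2 #6); then Quito (route 1 #5, route 2 #7); then Hanoi (route 1 #6, route 2 #8); then Hanoi (route 1 #7, route 2 #9); then Minsk (route 1 #8, route 2 #10); then Quito (route 1 #9, route 2 #11); then Hanoi (route 1 #12, route 2 #12) gives a common subsequence of length 10, and the DP table's final entry dp[12][12] is also 10, so no common subsequence is longer.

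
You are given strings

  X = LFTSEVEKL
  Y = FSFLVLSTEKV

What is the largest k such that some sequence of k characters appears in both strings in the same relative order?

5

Let dp[i][j] be the LCS length of the first i characters of X and the first j characters of Y. dp[i][j] = dp[i-1][j-1]+1 when the i-th and j-th characters match, else max(dp[i-1][j], dp[i][j-1]).
    ·  F  S  F  L  V  L  S  T  E  K  V
 ·  0  0  0  0  0  0  0  0  0  0  0  0
 L  0  0  0  0  1  1  1  1  1  1  1  1
 F  0  1  1  1  1  1  1  1  1  1  1  1
 T  0  1  1  1  1  1  1  1  2  2  2  2
 S  0  1  2  2  2  2  2  2  2  2  2  2
 E  0  1  2  2  2  2  2  2  2  3  3  3
 V  0  1  2  2  2  3  3  3  3  3  3  4
 E  0  1  2  2  2  3  3  3  3  4  4  4
 K  0  1  2  2  2  3  3  3  3  4  5  5
 L  0  1  2  2  3  3  4  4  4  4  5  5
dp[9][11] = 5. One LCS (by backtracking along matches): FSVEK.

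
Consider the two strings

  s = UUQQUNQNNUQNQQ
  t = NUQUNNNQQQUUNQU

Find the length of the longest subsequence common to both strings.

9

Taking U at s[2]=t[2] → Q at s[4]=t[3] → U at s[5]=t[4] → N at s[6]=t[5] → N at s[8]=t[6] → N at s[9]=t[7] → U at s[10]=t[12] → N at s[12]=t[13] → Q at s[13]=t[14] gives a common subsequence of length 9. dp[14][15] = 9 confirms this is the maximum.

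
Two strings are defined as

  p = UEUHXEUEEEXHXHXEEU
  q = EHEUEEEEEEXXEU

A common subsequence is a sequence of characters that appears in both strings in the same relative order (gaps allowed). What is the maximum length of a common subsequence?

Pick E at p[2]=q[1]; then H at p[4]=q[2]; then E at p[6]=q[3]; then U at p[7]=q[4]; then E at p[8]=q[8]; then E at p[9]=q[9]; then E at p[10]=q[10]; then X at p[13]=q[11]; then X at p[15]=q[12]; then E at p[17]=q[13]; then U at p[18]=q[14]; all 11 characters appear in both, in order. dp[18][14] = 11 confirms this is the maximum.

11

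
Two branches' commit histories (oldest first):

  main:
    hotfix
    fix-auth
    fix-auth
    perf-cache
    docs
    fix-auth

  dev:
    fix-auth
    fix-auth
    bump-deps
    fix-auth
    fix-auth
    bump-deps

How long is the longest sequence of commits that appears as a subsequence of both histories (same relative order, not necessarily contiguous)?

Pick fix-auth [2,2] → fix-auth [3,4] → fix-auth [6,5]; all 3 commits appear in both, in order, and the DP table's final entry dp[6][6] is also 3, so no common subsequence is longer.

3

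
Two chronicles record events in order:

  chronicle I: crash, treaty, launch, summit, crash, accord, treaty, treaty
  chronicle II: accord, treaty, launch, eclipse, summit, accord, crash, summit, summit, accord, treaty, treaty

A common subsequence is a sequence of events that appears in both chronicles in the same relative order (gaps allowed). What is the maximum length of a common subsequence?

7

Taking treaty at chronicle I[2]=chronicle II[2], then launch at chronicle I[3]=chronicle II[3], then summit at chronicle I[4]=chronicle II[5], then crash at chronicle I[5]=chronicle II[7], then accord at chronicle I[6]=chronicle II[10], then treaty at chronicle I[7]=chronicle II[11], then treaty at chronicle I[8]=chronicle II[12] gives a common subsequence of length 7, and the DP table's final entry dp[8][12] is also 7, so no common subsequence is longer.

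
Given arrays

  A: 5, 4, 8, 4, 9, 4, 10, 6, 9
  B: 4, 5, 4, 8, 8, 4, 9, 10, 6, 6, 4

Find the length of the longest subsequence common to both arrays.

Pick 5 (A #1, B #2); then 4 (A #2, B #3); then 8 (A #3, B #5); then 4 (A #4, B #6); then 9 (A #5, B #7); then 10 (A #7, B #8); then 6 (A #8, B #10); all 7 values appear in both, in order. The LCS DP gives dp[9][11] = 7, so this is optimal.

7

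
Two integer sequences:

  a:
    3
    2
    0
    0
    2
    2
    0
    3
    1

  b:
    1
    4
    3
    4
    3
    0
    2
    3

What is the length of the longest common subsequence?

Let dp[i][j] be the LCS length of the first i values of a and the first j values of b. dp[i][j] = dp[i-1][j-1]+1 when the i-th and j-th values match, else max(dp[i-1][j], dp[i][j-1]).
    ·  1  4  3  4  3  0  2  3
 ·  0  0  0  0  0  0  0  0  0
 3  0  0  0  1  1  1  1  1  1
 2  0  0  0  1  1  1  1  2  2
 0  0  0  0  1  1  1  2  2  2
 0  0  0  0  1  1  1  2  2  2
 2  0  0  0  1  1  1  2  3  3
 2  0  0  0  1  1  1  2  3  3
 0  0  0  0  1  1  1  2  3  3
 3  0  0  0  1  1  2  2  3  4
 1  0  1  1  1  1  2  2  3  4
dp[9][8] = 4. One LCS (by backtracking along matches): 3, 0, 2, 3.

4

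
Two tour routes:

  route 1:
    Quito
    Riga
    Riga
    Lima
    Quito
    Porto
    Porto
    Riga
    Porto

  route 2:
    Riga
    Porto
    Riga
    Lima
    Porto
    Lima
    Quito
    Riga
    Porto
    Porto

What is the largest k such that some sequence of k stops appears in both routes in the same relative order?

One common subsequence of length 6: Riga [2,1] → Riga [3,3] → Lima [4,6] → Quito [5,7] → Porto [7,9] → Porto [9,10]. The LCS DP gives dp[9][10] = 6, so this is optimal.

6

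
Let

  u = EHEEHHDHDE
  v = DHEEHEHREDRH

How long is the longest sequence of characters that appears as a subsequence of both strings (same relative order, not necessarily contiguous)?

Taking H [2,2]; then E [3,3]; then E [4,4]; then H [5,5]; then H [6,7]; then D [7,10]; then H [8,12] gives a common subsequence of length 7. Since dp[10][12] = 7, nothing longer is possible.

7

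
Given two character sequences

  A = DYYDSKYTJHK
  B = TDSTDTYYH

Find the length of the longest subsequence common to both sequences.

Taking D at A[1]=B[5]; then Y at A[3]=B[7]; then Y at A[7]=B[8]; then H at A[10]=B[9] gives a common subsequence of length 4, and the DP table's final entry dp[11][9] is also 4, so no common subsequence is longer.

4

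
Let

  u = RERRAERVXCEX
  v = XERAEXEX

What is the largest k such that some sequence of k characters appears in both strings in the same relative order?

7

Match E at u[2]=v[2], R at u[4]=v[3], A at u[5]=v[4], E at u[6]=v[5], X at u[9]=v[6], E at u[11]=v[7], X at u[12]=v[8] — 7 characters in the same relative order in both. dp[12][8] = 7 confirms this is the maximum.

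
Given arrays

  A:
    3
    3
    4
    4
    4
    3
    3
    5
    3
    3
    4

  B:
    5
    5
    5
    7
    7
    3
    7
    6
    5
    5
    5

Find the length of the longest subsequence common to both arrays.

2

Pick 3 [1,6], then 5 [8,11]; all 2 values appear in both, in order. Since dp[11][11] = 2, nothing longer is possible.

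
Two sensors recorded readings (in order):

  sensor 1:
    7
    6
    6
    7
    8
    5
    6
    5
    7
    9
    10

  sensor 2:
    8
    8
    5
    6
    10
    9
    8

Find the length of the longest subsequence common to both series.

One common subsequence of length 4: 8 (sensor 1 #5, sensor 2 #2) → 5 (sensor 1 #6, sensor 2 #3) → 6 (sensor 1 #7, sensor 2 #4) → 9 (sensor 1 #10, sensor 2 #6). dp[11][7] = 4 confirms this is the maximum.

4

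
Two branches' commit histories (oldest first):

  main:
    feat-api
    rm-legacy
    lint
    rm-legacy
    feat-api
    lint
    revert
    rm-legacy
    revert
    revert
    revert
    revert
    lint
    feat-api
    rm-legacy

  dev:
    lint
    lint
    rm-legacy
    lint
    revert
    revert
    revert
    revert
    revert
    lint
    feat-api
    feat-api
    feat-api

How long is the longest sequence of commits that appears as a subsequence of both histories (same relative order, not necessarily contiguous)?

One common subsequence of length 10: lint [3,2], rm-legacy [4,3], lint [6,4], revert [7,5], revert [9,6], revert [10,7], revert [11,8], revert [12,9], lint [13,10], feat-api [14,13]. The LCS DP gives dp[15][13] = 10, so this is optimal.

10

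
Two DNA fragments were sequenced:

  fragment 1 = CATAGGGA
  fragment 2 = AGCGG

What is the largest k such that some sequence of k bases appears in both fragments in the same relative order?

Let dp[i][j] be the LCS length of the first i bases of fragment 1 and the first j bases of fragment 2. dp[i][j] = dp[i-1][j-1]+1 when the i-th and j-th bases match, else max(dp[i-1][j], dp[i][j-1]).
    ·  A  G  C  G  G
 ·  0  0  0  0  0  0
 C  0  0  0  1  1  1
 A  0  1  1  1  1  1
 T  0  1  1  1  1  1
 A  0  1  1  1  1  1
 G  0  1  2  2  2  2
 G  0  1  2  2  3  3
 G  0  1  2  2  3  4
 A  0  1  2  2  3  4
dp[8][5] = 4. One LCS (by backtracking along matches): AGGG.

4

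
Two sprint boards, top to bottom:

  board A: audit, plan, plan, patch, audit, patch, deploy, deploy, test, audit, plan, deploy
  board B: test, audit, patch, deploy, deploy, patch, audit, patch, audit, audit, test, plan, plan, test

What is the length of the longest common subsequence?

Pick audit at board A[1]=board B[2]; then patch at board A[4]=board B[6]; then audit at board A[5]=board B[7]; then patch at board A[6]=board B[8]; then test at board A[9]=board B[11]; then plan at board A[11]=board B[13]; all 6 tasks appear in both, in order, and the DP table's final entry dp[12][14] is also 6, so no common subsequence is longer.

6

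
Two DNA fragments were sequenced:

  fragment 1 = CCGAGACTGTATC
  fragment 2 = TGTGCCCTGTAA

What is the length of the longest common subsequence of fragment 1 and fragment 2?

One common subsequence of length 7: C [1,5], then C [2,6], then C [7,7], then T [8,8], then G [9,9], then T [10,10], then A [11,12]. The LCS DP gives dp[13][12] = 7, so this is optimal.

7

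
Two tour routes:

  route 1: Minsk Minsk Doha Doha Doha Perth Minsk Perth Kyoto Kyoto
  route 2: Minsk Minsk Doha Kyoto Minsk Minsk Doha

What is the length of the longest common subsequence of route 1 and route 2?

Pick Minsk (route 1 #1, route 2 #1) → Minsk (route 1 #2, route 2 #2) → Doha (route 1 #3, route 2 #3) → Doha (route 1 #5, route 2 #7); all 4 stops appear in both, in order. Since dp[10][7] = 4, nothing longer is possible.

4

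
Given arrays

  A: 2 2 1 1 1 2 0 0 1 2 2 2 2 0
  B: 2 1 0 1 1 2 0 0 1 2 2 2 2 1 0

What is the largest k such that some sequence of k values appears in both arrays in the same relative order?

13

Taking 2 at A[2]=B[1], then 1 at A[3]=B[2], then 1 at A[4]=B[4], then 1 at A[5]=B[5], then 2 at A[6]=B[6], then 0 at A[7]=B[7], then 0 at A[8]=B[8], then 1 at A[9]=B[9], then 2 at A[10]=B[10], then 2 at A[11]=B[11], then 2 at A[12]=B[12], then 2 at A[13]=B[13], then 0 at A[14]=B[15] gives a common subsequence of length 13. The LCS DP gives dp[14][15] = 13, so this is optimal.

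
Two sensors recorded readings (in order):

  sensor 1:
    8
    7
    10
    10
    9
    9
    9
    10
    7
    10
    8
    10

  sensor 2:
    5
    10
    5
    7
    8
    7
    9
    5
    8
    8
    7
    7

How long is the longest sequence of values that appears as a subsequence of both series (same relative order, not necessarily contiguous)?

4

Match 8 at sensor 1[1]=sensor 2[5] → 7 at sensor 1[2]=sensor 2[6] → 9 at sensor 1[5]=sensor 2[7] → 7 at sensor 1[9]=sensor 2[12] — 4 values in the same relative order in both. dp[12][12] = 4 confirms this is the maximum.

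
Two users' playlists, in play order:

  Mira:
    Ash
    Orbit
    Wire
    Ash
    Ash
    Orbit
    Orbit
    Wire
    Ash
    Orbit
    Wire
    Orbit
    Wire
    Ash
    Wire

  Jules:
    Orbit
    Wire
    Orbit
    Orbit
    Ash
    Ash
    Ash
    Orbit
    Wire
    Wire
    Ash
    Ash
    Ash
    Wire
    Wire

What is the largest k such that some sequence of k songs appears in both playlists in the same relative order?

10

Taking Orbit at Mira[2]=Jules[1], Wire at Mira[3]=Jules[2], Ash at Mira[4]=Jules[5], Ash at Mira[5]=Jules[6], Ash at Mira[9]=Jules[7], Orbit at Mira[10]=Jules[8], Wire at Mira[11]=Jules[9], Wire at Mira[13]=Jules[10], Ash at Mira[14]=Jules[13], Wire at Mira[15]=Jules[15] gives a common subsequence of length 10. dp[15][15] = 10 confirms this is the maximum.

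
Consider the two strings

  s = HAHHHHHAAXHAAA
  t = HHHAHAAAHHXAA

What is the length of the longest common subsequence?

Pick H [1,1]; then H [3,2]; then H [4,3]; then H [5,5]; then H [6,9]; then H [7,10]; then X [10,11]; then A [13,12]; then A [14,13]; all 9 characters appear in both, in order. Since dp[14][13] = 9, nothing longer is possible.

9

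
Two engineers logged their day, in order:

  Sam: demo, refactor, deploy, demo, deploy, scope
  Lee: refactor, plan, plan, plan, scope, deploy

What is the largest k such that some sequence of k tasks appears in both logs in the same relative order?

2

Taking refactor [2,1] → deploy [5,6] gives a common subsequence of length 2. dp[6][6] = 2 confirms this is the maximum.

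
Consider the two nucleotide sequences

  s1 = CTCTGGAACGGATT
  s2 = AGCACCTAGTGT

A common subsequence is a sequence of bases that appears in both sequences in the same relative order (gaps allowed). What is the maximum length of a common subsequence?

7

Pick C at s1[1]=s2[5], then C at s1[3]=s2[6], then T at s1[4]=s2[7], then A at s1[8]=s2[8], then G at s1[10]=s2[9], then G at s1[11]=s2[11], then T at s1[14]=s2[12]; all 7 bases appear in both, in order. Since dp[14][12] = 7, nothing longer is possible.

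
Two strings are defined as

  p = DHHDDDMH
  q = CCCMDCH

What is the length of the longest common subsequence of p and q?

Let dp[i][j] be the LCS length of the first i characters of p and the first j characters of q. dp[i][j] = dp[i-1][j-1]+1 when the i-th and j-th characters match, else max(dp[i-1][j], dp[i][j-1]).
    ·  C  C  C  M  D  C  H
 ·  0  0  0  0  0  0  0  0
 D  0  0  0  0  0  1  1  1
 H  0  0  0  0  0  1  1  2
 H  0  0  0  0  0  1  1  2
 D  0  0  0  0  0  1  1  2
 D  0  0  0  0  0  1  1  2
 D  0  0  0  0  0  1  1  2
 M  0  0  0  0  1  1  1  2
 H  0  0  0  0  1  1  1  2
dp[8][7] = 2. One LCS (by backtracking along matches): DH.

2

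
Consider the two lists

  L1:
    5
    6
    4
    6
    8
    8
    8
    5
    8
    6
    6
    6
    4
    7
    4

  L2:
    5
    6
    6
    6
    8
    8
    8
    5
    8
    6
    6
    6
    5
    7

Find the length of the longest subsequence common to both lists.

Pick 5 [1,1]; then 6 [2,3]; then 6 [4,4]; then 8 [5,5]; then 8 [6,6]; then 8 [7,7]; then 5 [8,8]; then 8 [9,9]; then 6 [10,10]; then 6 [11,11]; then 6 [12,12]; then 7 [14,14]; all 12 values appear in both, in order. The LCS DP gives dp[15][14] = 12, so this is optimal.

12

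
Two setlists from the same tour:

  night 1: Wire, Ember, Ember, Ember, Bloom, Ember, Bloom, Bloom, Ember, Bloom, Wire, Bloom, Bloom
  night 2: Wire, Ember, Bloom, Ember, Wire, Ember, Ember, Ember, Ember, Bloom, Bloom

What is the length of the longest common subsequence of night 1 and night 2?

8

Match Wire at night 1[1]=night 2[1]; then Ember at night 1[2]=night 2[4]; then Ember at night 1[3]=night 2[6]; then Ember at night 1[4]=night 2[7]; then Ember at night 1[6]=night 2[8]; then Ember at night 1[9]=night 2[9]; then Bloom at night 1[12]=night 2[10]; then Bloom at night 1[13]=night 2[11] — 8 songs in the same relative order in both. Since dp[13][11] = 8, nothing longer is possible.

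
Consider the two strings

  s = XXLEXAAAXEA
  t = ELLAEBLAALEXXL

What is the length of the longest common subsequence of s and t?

5

One common subsequence of length 5: L [3,3]; then E [4,5]; then A [6,8]; then A [7,9]; then X [9,13]. Since dp[11][14] = 5, nothing longer is possible.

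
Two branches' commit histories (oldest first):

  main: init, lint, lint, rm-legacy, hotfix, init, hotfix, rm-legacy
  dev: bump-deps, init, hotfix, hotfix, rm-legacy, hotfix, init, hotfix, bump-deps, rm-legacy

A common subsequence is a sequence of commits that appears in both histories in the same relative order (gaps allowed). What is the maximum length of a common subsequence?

6

One common subsequence of length 6: init (main #1, dev #2); then rm-legacy (main #4, dev #5); then hotfix (main #5, dev #6); then init (main #6, dev #7); then hotfix (main #7, dev #8); then rm-legacy (main #8, dev #10). Since dp[8][10] = 6, nothing longer is possible.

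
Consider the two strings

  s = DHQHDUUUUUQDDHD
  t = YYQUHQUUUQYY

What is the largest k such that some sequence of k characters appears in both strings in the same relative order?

One common subsequence of length 6: H (s #2, t #5), then Q (s #3, t #6), then U (s #8, t #7), then U (s #9, t #8), then U (s #10, t #9), then Q (s #11, t #10). dp[15][12] = 6 confirms this is the maximum.

6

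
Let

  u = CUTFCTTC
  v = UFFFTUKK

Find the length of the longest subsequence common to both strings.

3

Pick U [2,1], then F [4,4], then T [6,5]; all 3 characters appear in both, in order. The LCS DP gives dp[8][8] = 3, so this is optimal.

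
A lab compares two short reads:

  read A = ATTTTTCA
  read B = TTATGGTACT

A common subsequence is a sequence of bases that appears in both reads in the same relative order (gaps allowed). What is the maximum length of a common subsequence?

Taking T at read A[2]=read B[1] → T at read A[3]=read B[2] → T at read A[4]=read B[4] → T at read A[5]=read B[7] → T at read A[6]=read B[10] gives a common subsequence of length 5. The LCS DP gives dp[8][10] = 5, so this is optimal.

5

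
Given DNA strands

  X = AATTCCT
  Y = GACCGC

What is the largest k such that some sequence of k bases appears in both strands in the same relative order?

Let dp[i][j] be the LCS length of the first i bases of X and the first j bases of Y. dp[i][j] = dp[i-1][j-1]+1 when the i-th and j-th bases match, else max(dp[i-1][j], dp[i][j-1]).
    ·  G  A  C  C  G  C
 ·  0  0  0  0  0  0  0
 A  0  0  1  1  1  1  1
 A  0  0  1  1  1  1  1
 T  0  0  1  1  1  1  1
 T  0  0  1  1  1  1  1
 C  0  0  1  2  2  2  2
 C  0  0  1  2  3  3  3
 T  0  0  1  2  3  3  3
dp[7][6] = 3. One LCS (by backtracking along matches): ACC.

3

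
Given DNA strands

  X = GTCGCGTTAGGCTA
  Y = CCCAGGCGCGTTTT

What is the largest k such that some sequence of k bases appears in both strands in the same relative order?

Pick G [1,6] → C [3,7] → G [4,8] → C [5,9] → G [6,10] → T [7,12] → T [8,13] → T [13,14]; all 8 bases appear in both, in order. Since dp[14][14] = 8, nothing longer is possible.

8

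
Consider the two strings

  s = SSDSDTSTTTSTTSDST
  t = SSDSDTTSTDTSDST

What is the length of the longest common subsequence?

Match S (s #1, t #1), S (s #2, t #2), D (s #3, t #3), S (s #4, t #4), D (s #5, t #5), T (s #9, t #6), T (s #10, t #7), S (s #11, t #8), T (s #12, t #9), T (s #13, t #11), S (s #14, t #12), D (s #15, t #13), S (s #16, t #14), T (s #17, t #15) — 14 characters in the same relative order in both. Since dp[17][15] = 14, nothing longer is possible.

14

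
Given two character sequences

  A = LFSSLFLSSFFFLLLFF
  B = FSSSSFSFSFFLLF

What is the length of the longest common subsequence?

11

Match F [2,1] → S [3,4] → S [4,5] → F [6,6] → S [8,7] → S [9,9] → F [11,10] → F [12,11] → L [14,12] → L [15,13] → F [17,14] — 11 characters in the same relative order in both. Since dp[17][14] = 11, nothing longer is possible.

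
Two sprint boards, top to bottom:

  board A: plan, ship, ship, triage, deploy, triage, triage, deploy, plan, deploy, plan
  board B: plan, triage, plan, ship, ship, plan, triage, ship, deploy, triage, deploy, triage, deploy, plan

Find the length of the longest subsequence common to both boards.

Taking plan at board A[1]=board B[3], then ship at board A[2]=board B[4], then ship at board A[3]=board B[5], then triage at board A[4]=board B[7], then deploy at board A[5]=board B[9], then triage at board A[6]=board B[10], then triage at board A[7]=board B[12], then deploy at board A[10]=board B[13], then plan at board A[11]=board B[14] gives a common subsequence of length 9. dp[11][14] = 9 confirms this is the maximum.

9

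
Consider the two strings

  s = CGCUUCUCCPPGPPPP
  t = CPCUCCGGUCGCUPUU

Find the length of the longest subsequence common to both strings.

One common subsequence of length 8: C (s #1, t #1) → C (s #3, t #3) → U (s #4, t #4) → C (s #6, t #6) → U (s #7, t #9) → C (s #8, t #10) → C (s #9, t #12) → P (s #10, t #14). Since dp[16][16] = 8, nothing longer is possible.

8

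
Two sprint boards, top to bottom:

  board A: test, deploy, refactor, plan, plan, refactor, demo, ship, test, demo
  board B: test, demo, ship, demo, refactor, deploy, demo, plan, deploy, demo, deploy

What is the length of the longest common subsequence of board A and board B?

4

One common subsequence of length 4: test at board A[1]=board B[1]; then deploy at board A[2]=board B[6]; then plan at board A[4]=board B[8]; then demo at board A[7]=board B[10], and the DP table's final entry dp[10][11] is also 4, so no common subsequence is longer.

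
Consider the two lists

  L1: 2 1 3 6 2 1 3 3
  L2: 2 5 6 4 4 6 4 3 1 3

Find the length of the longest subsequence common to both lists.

4

Taking 2 at L1[1]=L2[1], 3 at L1[3]=L2[8], 1 at L1[6]=L2[9], 3 at L1[8]=L2[10] gives a common subsequence of length 4. dp[8][10] = 4 confirms this is the maximum.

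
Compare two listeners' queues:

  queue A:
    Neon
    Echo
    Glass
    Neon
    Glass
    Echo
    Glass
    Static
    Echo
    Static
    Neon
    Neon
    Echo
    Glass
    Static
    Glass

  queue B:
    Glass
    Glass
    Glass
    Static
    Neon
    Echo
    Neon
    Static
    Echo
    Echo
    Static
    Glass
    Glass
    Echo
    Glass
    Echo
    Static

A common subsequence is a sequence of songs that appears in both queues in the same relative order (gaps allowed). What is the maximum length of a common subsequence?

Pick Neon (queue A #1, queue B #5) → Echo (queue A #2, queue B #6) → Neon (queue A #4, queue B #7) → Echo (queue A #6, queue B #9) → Echo (queue A #9, queue B #10) → Static (queue A #10, queue B #11) → Echo (queue A #13, queue B #14) → Glass (queue A #14, queue B #15) → Static (queue A #15, queue B #17); all 9 songs appear in both, in order. dp[16][17] = 9 confirms this is the maximum.

9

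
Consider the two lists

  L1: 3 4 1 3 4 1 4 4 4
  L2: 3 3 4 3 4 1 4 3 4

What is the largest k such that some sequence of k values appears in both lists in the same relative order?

Let dp[i][j] be the LCS length of the first i values of L1 and the first j values of L2. dp[i][j] = dp[i-1][j-1]+1 when the i-th and j-th values match, else max(dp[i-1][j], dp[i][j-1]).
    ·  3  3  4  3  4  1  4  3  4
 ·  0  0  0  0  0  0  0  0  0  0
 3  0  1  1  1  1  1  1  1  1  1
 4  0  1  1  2  2  2  2  2  2  2
 1  0  1  1  2  2  2  3  3  3  3
 3  0  1  2  2  3  3  3  3  4  4
 4  0  1  2  3  3  4  4  4  4  5
 1  0  1  2  3  3  4  5  5  5  5
 4  0  1  2  3  3  4  5  6  6  6
 4  0  1  2  3  3  4  5  6  6  7
 4  0  1  2  3  3  4  5  6  6  7
dp[9][9] = 7. One LCS (by backtracking along matches): 3, 4, 3, 4, 1, 4, 4.

7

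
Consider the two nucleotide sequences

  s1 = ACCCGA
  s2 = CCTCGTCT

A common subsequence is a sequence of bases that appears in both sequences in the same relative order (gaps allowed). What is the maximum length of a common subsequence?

4

Let dp[i][j] be the LCS length of the first i bases of s1 and the first j bases of s2. dp[i][j] = dp[i-1][j-1]+1 when the i-th and j-th bases match, else max(dp[i-1][j], dp[i][j-1]).
    ·  C  C  T  C  G  T  C  T
 ·  0  0  0  0  0  0  0  0  0
 A  0  0  0  0  0  0  0  0  0
 C  0  1  1  1  1  1  1  1  1
 C  0  1  2  2  2  2  2  2  2
 C  0  1  2  2  3  3  3  3  3
 G  0  1  2  2  3  4  4  4  4
 A  0  1  2  2  3  4  4  4  4
dp[6][8] = 4. One LCS (by backtracking along matches): CCCG.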